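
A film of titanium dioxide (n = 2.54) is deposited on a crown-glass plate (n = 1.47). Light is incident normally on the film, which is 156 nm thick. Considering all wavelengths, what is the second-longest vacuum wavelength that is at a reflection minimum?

396 nm

Top surface (1.0 → 2.54): reflection off a higher-index medium gives a half-wave phase shift.
Ray reflecting at the bottom interface goes from n = 2.54 toward n = 1.47: no phase shift.
Exactly one π shift → a net half-wave offset.
So the condition for destructive reflection is 2 n t = m λ.
λ = 2 n t / m. The second-longest wavelength is m = 2: λ = 2 × 2.54 × 156 / 2.00 = 396 nm.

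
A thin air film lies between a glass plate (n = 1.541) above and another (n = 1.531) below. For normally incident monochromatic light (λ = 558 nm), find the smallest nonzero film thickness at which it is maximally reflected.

Top surface (1.541 → 1.0): reflection off a lower-index medium gives no phase shift.
Ray reflecting at the bottom interface goes from n = 1.0 toward n = 1.531: a half-wave phase shift.
Exactly one π shift → a net half-wave offset.
With one net inversion, constructive interference in reflection requires 2 n t = (m + ½) λ.
Minimum at m = 0: t = λ / (4 n) = 558 / (4 × 1.0) = 140 nm.

140 nm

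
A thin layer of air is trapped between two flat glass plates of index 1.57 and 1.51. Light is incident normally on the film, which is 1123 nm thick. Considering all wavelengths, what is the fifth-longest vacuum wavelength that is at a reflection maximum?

At the upper boundary (n = 1.57 to n = 1.0) the reflected ray undergoes no phase shift.
Ray reflecting at the bottom interface goes from n = 1.0 toward n = 1.51: a half-wave phase shift.
The two reflections differ by half a wavelength.
So the condition for constructive reflection is 2 n t = (m + ½) λ.
λ = 2 n t / (m + ½). The fifth-longest wavelength is m = 4: λ = 2 × 1.0 × 1123 / 4.50 = 499 nm.

499 nm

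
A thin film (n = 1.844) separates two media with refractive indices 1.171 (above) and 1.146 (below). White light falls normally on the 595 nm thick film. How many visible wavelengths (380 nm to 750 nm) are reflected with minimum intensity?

Ray reflecting at the top interface goes from n = 1.171 toward n = 1.844: a half-wave phase shift.
Ray reflecting at the bottom interface goes from n = 1.844 toward n = 1.146: no phase shift.
Net: one phase inversion between the two reflected rays.
With one net inversion, destructive interference in reflection requires 2 n t = m λ.
λ = 2 n t / m = 2194 / m nm.
m=2: 1097 nm (IR); m=3: 731 nm (visible); m=4: 549 nm (visible); m=5: 439 nm (visible); m=6: 366 nm (UV).

3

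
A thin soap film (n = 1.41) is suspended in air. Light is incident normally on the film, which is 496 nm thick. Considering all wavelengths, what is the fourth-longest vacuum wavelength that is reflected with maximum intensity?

Top surface (1.0 → 1.41): reflection off a higher-index medium gives a half-wave phase shift.
At the lower boundary (n = 1.41 to n = 1.0) the reflected ray undergoes no phase shift.
The two reflections differ by half a wavelength.
For strong reflection here: 2 n t = (m + ½) λ.
λ = 2 n t / (m + ½). The fourth-longest wavelength is m = 3: λ = 2 × 1.41 × 496 / 3.50 = 400 nm.

400 nm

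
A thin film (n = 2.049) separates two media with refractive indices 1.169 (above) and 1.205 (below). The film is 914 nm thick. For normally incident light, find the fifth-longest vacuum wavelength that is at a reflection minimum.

749 nm

Top surface (1.169 → 2.049): reflection off a higher-index medium gives a half-wave phase shift.
Ray reflecting at the bottom interface goes from n = 2.049 toward n = 1.205: no phase shift.
Exactly one π shift → a net half-wave offset.
For dark reflection here: 2 n t = m λ.
λ = 2 n t / m. The fifth-longest wavelength is m = 5: λ = 2 × 2.049 × 914 / 5.00 = 749 nm.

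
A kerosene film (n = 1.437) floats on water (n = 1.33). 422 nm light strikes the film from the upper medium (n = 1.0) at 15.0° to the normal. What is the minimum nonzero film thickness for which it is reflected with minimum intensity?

At the upper boundary (n = 1.0 to n = 1.437) the reflected ray undergoes a half-wave phase shift.
At the lower boundary (n = 1.437 to n = 1.33) the reflected ray undergoes no phase shift.
The two reflections differ by half a wavelength.
So the condition for destructive reflection is 2 n t cos θ_r = m λ.
Snell's law: 1.0 sin 15.0° = 1.437 sin θ_r → sin θ_r = 0.180, cos θ_r = 0.984.
Minimum nonzero at m = 1: t = λ / (2 n cos θ_r) = 422 / (2 × 1.437 × 0.984) = 149 nm.

149 nm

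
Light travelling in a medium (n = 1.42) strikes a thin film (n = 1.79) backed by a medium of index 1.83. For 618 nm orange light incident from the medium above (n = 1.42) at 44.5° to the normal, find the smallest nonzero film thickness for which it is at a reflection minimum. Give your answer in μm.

0.104 μm

At the upper boundary (n = 1.42 to n = 1.79) the reflected ray undergoes a half-wave phase shift.
Ray reflecting at the bottom interface goes from n = 1.79 toward n = 1.83: a half-wave phase shift.
Zero or two π shifts → no net half-wave offset.
So the condition for destructive reflection is 2 n t cos θ_r = (m + ½) λ.
Snell's law: 1.42 sin 44.5° = 1.79 sin θ_r → sin θ_r = 0.556, cos θ_r = 0.831.
Minimum at m = 0: t = λ / (4 n cos θ_r) = 618 / (4 × 1.79 × 0.831) = 104 nm.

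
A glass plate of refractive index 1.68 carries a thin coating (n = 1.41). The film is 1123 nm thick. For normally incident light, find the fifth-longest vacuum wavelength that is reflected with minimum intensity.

704 nm

At the upper boundary (n = 1.0 to n = 1.41) the reflected ray undergoes a half-wave phase shift.
Bottom surface (1.41 → 1.68): reflection off a higher-index medium gives a half-wave phase shift.
Zero or two π shifts → no net half-wave offset.
With no net inversion, destructive interference in reflection requires 2 n t = (m + ½) λ.
λ = 2 n t / (m + ½). The fifth-longest wavelength is m = 4: λ = 2 × 1.41 × 1123 / 4.50 = 704 nm.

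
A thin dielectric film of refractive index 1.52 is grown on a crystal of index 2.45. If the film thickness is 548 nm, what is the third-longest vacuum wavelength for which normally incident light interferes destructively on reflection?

At the upper boundary (n = 1.0 to n = 1.52) the reflected ray undergoes a half-wave phase shift.
Bottom surface (1.52 → 2.45): reflection off a higher-index medium gives a half-wave phase shift.
Net: no relative phase inversion (both shifts match).
For weak reflection here: 2 n t = (m + ½) λ.
λ = 2 n t / (m + ½). The third-longest wavelength is m = 2: λ = 2 × 1.52 × 548 / 2.50 = 666 nm.

666 nm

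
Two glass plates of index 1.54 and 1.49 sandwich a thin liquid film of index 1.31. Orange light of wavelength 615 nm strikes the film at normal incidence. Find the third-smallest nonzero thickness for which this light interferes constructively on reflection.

At the upper boundary (n = 1.54 to n = 1.31) the reflected ray undergoes no phase shift.
Ray reflecting at the bottom interface goes from n = 1.31 toward n = 1.49: a half-wave phase shift.
Exactly one π shift → a net half-wave offset.
With one net inversion, constructive interference in reflection requires 2 n t = (m + ½) λ.
The third-smallest nonzero thickness corresponds to m = 2: t = (m + ½) λ / (2 n) = 2.50 × 615 / (2 × 1.31) = 587 nm.

587 nm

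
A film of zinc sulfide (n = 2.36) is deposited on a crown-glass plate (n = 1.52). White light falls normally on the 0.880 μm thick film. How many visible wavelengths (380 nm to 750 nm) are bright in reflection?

Ray reflecting at the top interface goes from n = 1.0 toward n = 2.36: a half-wave phase shift.
Ray reflecting at the bottom interface goes from n = 2.36 toward n = 1.52: no phase shift.
Net: one phase inversion between the two reflected rays.
For maximum reflection here: 2 n t = (m + ½) λ.
λ = 2 n t / (m + ½) = 4154 / (m + ½) nm.
m=5: 755 nm (IR); m=6: 639 nm (visible); m=7: 554 nm (visible); m=8: 489 nm (visible); m=9: 437 nm (visible); m=10: 396 nm (visible); m=11: 361 nm (UV).

5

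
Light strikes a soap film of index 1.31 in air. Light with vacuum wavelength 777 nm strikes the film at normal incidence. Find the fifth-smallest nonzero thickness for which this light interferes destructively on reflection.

1483 nm

Ray reflecting at the top interface goes from n = 1.0 toward n = 1.31: a half-wave phase shift.
Bottom surface (1.31 → 1.0): reflection off a lower-index medium gives no phase shift.
The two reflections differ by half a wavelength.
With one net inversion, destructive interference in reflection requires 2 n t = m λ.
The fifth-smallest nonzero thickness corresponds to m = 5: t = m λ / (2 n) = 5.00 × 777 / (2 × 1.31) = 1483 nm.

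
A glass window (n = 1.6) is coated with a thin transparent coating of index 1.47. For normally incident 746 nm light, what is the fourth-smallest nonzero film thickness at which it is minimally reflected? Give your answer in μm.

0.888 μm

Ray reflecting at the top interface goes from n = 1.0 toward n = 1.47: a half-wave phase shift.
Bottom surface (1.47 → 1.6): reflection off a higher-index medium gives a half-wave phase shift.
Zero or two π shifts → no net half-wave offset.
For dark reflection here: 2 n t = (m + ½) λ.
The fourth-smallest nonzero thickness corresponds to m = 3: t = (m + ½) λ / (2 n) = 3.50 × 746 / (2 × 1.47) = 888 nm.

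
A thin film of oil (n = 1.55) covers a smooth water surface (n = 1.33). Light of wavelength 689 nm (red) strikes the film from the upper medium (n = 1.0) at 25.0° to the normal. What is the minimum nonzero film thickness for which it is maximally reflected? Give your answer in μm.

Ray reflecting at the top interface goes from n = 1.0 toward n = 1.55: a half-wave phase shift.
Ray reflecting at the bottom interface goes from n = 1.55 toward n = 1.33: no phase shift.
The two reflections differ by half a wavelength.
With one net inversion, constructive interference in reflection requires 2 n t cos θ_r = (m + ½) λ.
Snell's law: 1.0 sin 25.0° = 1.55 sin θ_r → sin θ_r = 0.273, cos θ_r = 0.962.
Minimum at m = 0: t = λ / (4 n cos θ_r) = 689 / (4 × 1.55 × 0.962) = 116 nm.

0.116 μm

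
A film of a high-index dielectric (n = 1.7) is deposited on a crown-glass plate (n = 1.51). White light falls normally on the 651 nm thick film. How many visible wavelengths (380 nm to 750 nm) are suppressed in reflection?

3

Ray reflecting at the top interface goes from n = 1.0 toward n = 1.7: a half-wave phase shift.
Ray reflecting at the bottom interface goes from n = 1.7 toward n = 1.51: no phase shift.
Net: one phase inversion between the two reflected rays.
So the condition for destructive reflection is 2 n t = m λ.
λ = 2 n t / m = 2213 / m nm.
m=2: 1107 nm (IR); m=3: 738 nm (visible); m=4: 553 nm (visible); m=5: 443 nm (visible); m=6: 369 nm (UV).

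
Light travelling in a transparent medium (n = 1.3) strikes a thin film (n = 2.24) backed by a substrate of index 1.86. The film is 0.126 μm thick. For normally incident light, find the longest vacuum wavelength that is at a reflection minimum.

564 nm

Top surface (1.3 → 2.24): reflection off a higher-index medium gives a half-wave phase shift.
Ray reflecting at the bottom interface goes from n = 2.24 toward n = 1.86: no phase shift.
Exactly one π shift → a net half-wave offset.
With one net inversion, destructive interference in reflection requires 2 n t = m λ.
λ = 2 n t / m. The longest wavelength is m = 1: λ = 2 × 2.24 × 126 / 1.00 = 564 nm.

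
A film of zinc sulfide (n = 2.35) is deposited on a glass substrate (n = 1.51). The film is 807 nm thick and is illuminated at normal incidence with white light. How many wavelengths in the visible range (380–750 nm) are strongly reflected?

Ray reflecting at the top interface goes from n = 1.0 toward n = 2.35: a half-wave phase shift.
Bottom surface (2.35 → 1.51): reflection off a lower-index medium gives no phase shift.
Exactly one π shift → a net half-wave offset.
So the condition for constructive reflection is 2 n t = (m + ½) λ.
λ = 2 n t / (m + ½) = 3793 / (m + ½) nm.
m=4: 843 nm (IR); m=5: 690 nm (visible); m=6: 584 nm (visible); m=7: 506 nm (visible); m=8: 446 nm (visible); m=9: 399 nm (visible); m=10: 361 nm (UV).

5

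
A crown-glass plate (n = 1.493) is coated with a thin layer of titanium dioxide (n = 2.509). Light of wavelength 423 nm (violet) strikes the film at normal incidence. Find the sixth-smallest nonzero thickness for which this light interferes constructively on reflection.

Ray reflecting at the top interface goes from n = 1.0 toward n = 2.509: a half-wave phase shift.
At the lower boundary (n = 2.509 to n = 1.493) the reflected ray undergoes no phase shift.
Exactly one π shift → a net half-wave offset.
With one net inversion, constructive interference in reflection requires 2 n t = (m + ½) λ.
The sixth-smallest nonzero thickness corresponds to m = 5: t = (m + ½) λ / (2 n) = 5.50 × 423 / (2 × 2.509) = 464 nm.

464 nm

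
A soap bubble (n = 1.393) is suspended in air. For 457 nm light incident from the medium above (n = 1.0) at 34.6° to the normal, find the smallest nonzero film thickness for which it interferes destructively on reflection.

At the upper boundary (n = 1.0 to n = 1.393) the reflected ray undergoes a half-wave phase shift.
Bottom surface (1.393 → 1.0): reflection off a lower-index medium gives no phase shift.
Net: one phase inversion between the two reflected rays.
So the condition for destructive reflection is 2 n t cos θ_r = m λ.
Snell's law: 1.0 sin 34.6° = 1.393 sin θ_r → sin θ_r = 0.408, cos θ_r = 0.913.
Minimum nonzero at m = 1: t = λ / (2 n cos θ_r) = 457 / (2 × 1.393 × 0.913) = 180 nm.

180 nm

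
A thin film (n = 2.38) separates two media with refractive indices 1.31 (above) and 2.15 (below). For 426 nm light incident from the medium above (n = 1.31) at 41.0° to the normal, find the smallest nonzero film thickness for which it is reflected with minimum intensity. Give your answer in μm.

Top surface (1.31 → 2.38): reflection off a higher-index medium gives a half-wave phase shift.
At the lower boundary (n = 2.38 to n = 2.15) the reflected ray undergoes no phase shift.
Exactly one π shift → a net half-wave offset.
So the condition for destructive reflection is 2 n t cos θ_r = m λ.
Snell's law: 1.31 sin 41.0° = 2.38 sin θ_r → sin θ_r = 0.361, cos θ_r = 0.933.
Minimum nonzero at m = 1: t = λ / (2 n cos θ_r) = 426 / (2 × 2.38 × 0.933) = 96.0 nm.

0.0960 μm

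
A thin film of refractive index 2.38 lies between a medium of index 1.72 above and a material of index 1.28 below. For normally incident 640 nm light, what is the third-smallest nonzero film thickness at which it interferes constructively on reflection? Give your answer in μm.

Top surface (1.72 → 2.38): reflection off a higher-index medium gives a half-wave phase shift.
Bottom surface (2.38 → 1.28): reflection off a lower-index medium gives no phase shift.
The two reflections differ by half a wavelength.
With one net inversion, constructive interference in reflection requires 2 n t = (m + ½) λ.
The third-smallest nonzero thickness corresponds to m = 2: t = (m + ½) λ / (2 n) = 2.50 × 640 / (2 × 2.38) = 336 nm.

0.336 μm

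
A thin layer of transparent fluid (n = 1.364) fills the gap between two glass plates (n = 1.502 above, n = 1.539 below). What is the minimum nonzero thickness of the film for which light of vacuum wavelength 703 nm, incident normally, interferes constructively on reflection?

129 nm

Ray reflecting at the top interface goes from n = 1.502 toward n = 1.364: no phase shift.
Ray reflecting at the bottom interface goes from n = 1.364 toward n = 1.539: a half-wave phase shift.
The two reflections differ by half a wavelength.
So the condition for constructive reflection is 2 n t = (m + ½) λ.
Minimum at m = 0: t = λ / (4 n) = 703 / (4 × 1.364) = 129 nm.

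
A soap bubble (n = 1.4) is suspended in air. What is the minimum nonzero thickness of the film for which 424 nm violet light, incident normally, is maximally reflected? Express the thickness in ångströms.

757 Å

At the upper boundary (n = 1.0 to n = 1.4) the reflected ray undergoes a half-wave phase shift.
Ray reflecting at the bottom interface goes from n = 1.4 toward n = 1.0: no phase shift.
The two reflections differ by half a wavelength.
With one net inversion, constructive interference in reflection requires 2 n t = (m + ½) λ.
Minimum at m = 0: t = λ / (4 n) = 424 / (4 × 1.4) = 75.7 nm.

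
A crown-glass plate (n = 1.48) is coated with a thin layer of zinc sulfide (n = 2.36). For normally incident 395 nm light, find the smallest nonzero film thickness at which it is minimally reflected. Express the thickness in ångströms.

837 Å

Top surface (1.0 → 2.36): reflection off a higher-index medium gives a half-wave phase shift.
At the lower boundary (n = 2.36 to n = 1.48) the reflected ray undergoes no phase shift.
The two reflections differ by half a wavelength.
So the condition for destructive reflection is 2 n t = m λ.
Minimum nonzero at m = 1: t = λ / (2 n) = 395 / (2 × 2.36) = 83.7 nm.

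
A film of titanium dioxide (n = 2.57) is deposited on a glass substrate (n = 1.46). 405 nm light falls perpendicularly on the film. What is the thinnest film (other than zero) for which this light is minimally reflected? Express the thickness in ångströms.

Top surface (1.0 → 2.57): reflection off a higher-index medium gives a half-wave phase shift.
At the lower boundary (n = 2.57 to n = 1.46) the reflected ray undergoes no phase shift.
Net: one phase inversion between the two reflected rays.
For weak reflection here: 2 n t = m λ.
Minimum nonzero at m = 1: t = λ / (2 n) = 405 / (2 × 2.57) = 78.8 nm.

788 Å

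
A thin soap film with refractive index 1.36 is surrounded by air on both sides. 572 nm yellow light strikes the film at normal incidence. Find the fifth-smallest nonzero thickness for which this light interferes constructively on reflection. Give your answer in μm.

At the upper boundary (n = 1.0 to n = 1.36) the reflected ray undergoes a half-wave phase shift.
Ray reflecting at the bottom interface goes from n = 1.36 toward n = 1.0: no phase shift.
Exactly one π shift → a net half-wave offset.
For bright reflection here: 2 n t = (m + ½) λ.
The fifth-smallest nonzero thickness corresponds to m = 4: t = (m + ½) λ / (2 n) = 4.50 × 572 / (2 × 1.36) = 946 nm.

0.946 μm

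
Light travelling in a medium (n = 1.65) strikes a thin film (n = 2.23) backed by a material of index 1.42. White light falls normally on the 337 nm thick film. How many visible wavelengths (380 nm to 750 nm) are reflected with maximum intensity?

At the upper boundary (n = 1.65 to n = 2.23) the reflected ray undergoes a half-wave phase shift.
At the lower boundary (n = 2.23 to n = 1.42) the reflected ray undergoes no phase shift.
The two reflections differ by half a wavelength.
So the condition for constructive reflection is 2 n t = (m + ½) λ.
λ = 2 n t / (m + ½) = 1503 / (m + ½) nm.
m=1: 1002 nm (IR); m=2: 601 nm (visible); m=3: 429 nm (visible); m=4: 334 nm (UV).

2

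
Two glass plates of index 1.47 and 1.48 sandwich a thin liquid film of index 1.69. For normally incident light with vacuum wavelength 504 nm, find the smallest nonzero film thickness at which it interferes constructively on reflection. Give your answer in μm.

At the upper boundary (n = 1.47 to n = 1.69) the reflected ray undergoes a half-wave phase shift.
Bottom surface (1.69 → 1.48): reflection off a lower-index medium gives no phase shift.
Net: one phase inversion between the two reflected rays.
With one net inversion, constructive interference in reflection requires 2 n t = (m + ½) λ.
Minimum at m = 0: t = λ / (4 n) = 504 / (4 × 1.69) = 74.6 nm.

0.0746 μm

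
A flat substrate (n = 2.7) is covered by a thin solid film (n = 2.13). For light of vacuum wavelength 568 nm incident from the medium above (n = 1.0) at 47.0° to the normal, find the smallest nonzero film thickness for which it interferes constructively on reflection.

At the upper boundary (n = 1.0 to n = 2.13) the reflected ray undergoes a half-wave phase shift.
Ray reflecting at the bottom interface goes from n = 2.13 toward n = 2.7: a half-wave phase shift.
Zero or two π shifts → no net half-wave offset.
So the condition for constructive reflection is 2 n t cos θ_r = m λ.
Snell's law: 1.0 sin 47.0° = 2.13 sin θ_r → sin θ_r = 0.343, cos θ_r = 0.939.
Minimum nonzero at m = 1: t = λ / (2 n cos θ_r) = 568 / (2 × 2.13 × 0.939) = 142 nm.

142 nm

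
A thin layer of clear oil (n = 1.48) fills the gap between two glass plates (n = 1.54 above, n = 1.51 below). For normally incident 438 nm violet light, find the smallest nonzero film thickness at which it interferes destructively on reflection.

At the upper boundary (n = 1.54 to n = 1.48) the reflected ray undergoes no phase shift.
Ray reflecting at the bottom interface goes from n = 1.48 toward n = 1.51: a half-wave phase shift.
Exactly one π shift → a net half-wave offset.
For weak reflection here: 2 n t = m λ.
Minimum nonzero at m = 1: t = λ / (2 n) = 438 / (2 × 1.48) = 148 nm.

148 nm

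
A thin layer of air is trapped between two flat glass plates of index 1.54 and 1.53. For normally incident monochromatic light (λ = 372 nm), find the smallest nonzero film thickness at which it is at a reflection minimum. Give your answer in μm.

Ray reflecting at the top interface goes from n = 1.54 toward n = 1.0: no phase shift.
Bottom surface (1.0 → 1.53): reflection off a higher-index medium gives a half-wave phase shift.
The two reflections differ by half a wavelength.
For dark reflection here: 2 n t = m λ.
Minimum nonzero at m = 1: t = λ / (2 n) = 372 / (2 × 1.0) = 186 nm.

0.186 μm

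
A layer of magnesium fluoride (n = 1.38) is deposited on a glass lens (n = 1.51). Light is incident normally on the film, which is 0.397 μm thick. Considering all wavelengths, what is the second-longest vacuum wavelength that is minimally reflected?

730 nm

Top surface (1.0 → 1.38): reflection off a higher-index medium gives a half-wave phase shift.
At the lower boundary (n = 1.38 to n = 1.51) the reflected ray undergoes a half-wave phase shift.
The two reflections carry the same phase change, so no net offset.
So the condition for destructive reflection is 2 n t = (m + ½) λ.
λ = 2 n t / (m + ½). The second-longest wavelength is m = 1: λ = 2 × 1.38 × 397 / 1.50 = 730 nm.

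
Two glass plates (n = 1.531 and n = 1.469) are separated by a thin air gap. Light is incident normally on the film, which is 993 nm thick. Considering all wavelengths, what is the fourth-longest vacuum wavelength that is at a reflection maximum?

567 nm

Ray reflecting at the top interface goes from n = 1.531 toward n = 1.0: no phase shift.
Ray reflecting at the bottom interface goes from n = 1.0 toward n = 1.469: a half-wave phase shift.
Net: one phase inversion between the two reflected rays.
So the condition for constructive reflection is 2 n t = (m + ½) λ.
λ = 2 n t / (m + ½). The fourth-longest wavelength is m = 3: λ = 2 × 1.0 × 993 / 3.50 = 567 nm.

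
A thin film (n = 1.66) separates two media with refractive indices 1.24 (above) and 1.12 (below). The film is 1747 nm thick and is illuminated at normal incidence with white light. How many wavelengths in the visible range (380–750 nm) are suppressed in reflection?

At the upper boundary (n = 1.24 to n = 1.66) the reflected ray undergoes a half-wave phase shift.
Ray reflecting at the bottom interface goes from n = 1.66 toward n = 1.12: no phase shift.
Exactly one π shift → a net half-wave offset.
So the condition for destructive reflection is 2 n t = m λ.
λ = 2 n t / m = 5800 / m nm.
m=7: 829 nm (IR); m=8: 725 nm (visible); m=9: 644 nm (visible); m=10: 580 nm (visible); m=11: 527 nm (visible); m=12: 483 nm (visible); m=13: 446 nm (visible); m=14: 414 nm (visible); m=15: 387 nm (visible); m=16: 363 nm (UV).

8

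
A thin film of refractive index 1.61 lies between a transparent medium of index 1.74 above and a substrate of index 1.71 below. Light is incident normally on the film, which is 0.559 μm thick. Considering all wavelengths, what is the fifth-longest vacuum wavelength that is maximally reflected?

At the upper boundary (n = 1.74 to n = 1.61) the reflected ray undergoes no phase shift.
At the lower boundary (n = 1.61 to n = 1.71) the reflected ray undergoes a half-wave phase shift.
Net: one phase inversion between the two reflected rays.
For bright reflection here: 2 n t = (m + ½) λ.
λ = 2 n t / (m + ½). The fifth-longest wavelength is m = 4: λ = 2 × 1.61 × 559 / 4.50 = 400 nm.

400 nm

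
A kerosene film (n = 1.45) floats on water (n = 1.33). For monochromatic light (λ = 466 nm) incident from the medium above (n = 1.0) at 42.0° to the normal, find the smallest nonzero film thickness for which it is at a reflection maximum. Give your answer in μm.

Top surface (1.0 → 1.45): reflection off a higher-index medium gives a half-wave phase shift.
Ray reflecting at the bottom interface goes from n = 1.45 toward n = 1.33: no phase shift.
The two reflections differ by half a wavelength.
For bright reflection here: 2 n t cos θ_r = (m + ½) λ.
Snell's law: 1.0 sin 42.0° = 1.45 sin θ_r → sin θ_r = 0.461, cos θ_r = 0.887.
Minimum at m = 0: t = λ / (4 n cos θ_r) = 466 / (4 × 1.45 × 0.887) = 90.6 nm.

0.0906 μm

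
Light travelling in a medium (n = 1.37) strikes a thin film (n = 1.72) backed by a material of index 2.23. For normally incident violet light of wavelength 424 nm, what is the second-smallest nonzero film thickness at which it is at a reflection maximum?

247 nm

Top surface (1.37 → 1.72): reflection off a higher-index medium gives a half-wave phase shift.
At the lower boundary (n = 1.72 to n = 2.23) the reflected ray undergoes a half-wave phase shift.
Net: no relative phase inversion (both shifts match).
With no net inversion, constructive interference in reflection requires 2 n t = m λ.
The second-smallest nonzero thickness corresponds to m = 2: t = m λ / (2 n) = 2.00 × 424 / (2 × 1.72) = 247 nm.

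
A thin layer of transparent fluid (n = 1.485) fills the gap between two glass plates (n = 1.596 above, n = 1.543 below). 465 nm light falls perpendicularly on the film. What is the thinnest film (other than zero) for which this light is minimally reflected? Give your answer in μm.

Ray reflecting at the top interface goes from n = 1.596 toward n = 1.485: no phase shift.
Ray reflecting at the bottom interface goes from n = 1.485 toward n = 1.543: a half-wave phase shift.
The two reflections differ by half a wavelength.
With one net inversion, destructive interference in reflection requires 2 n t = m λ.
Minimum nonzero at m = 1: t = λ / (2 n) = 465 / (2 × 1.485) = 157 nm.

0.157 μm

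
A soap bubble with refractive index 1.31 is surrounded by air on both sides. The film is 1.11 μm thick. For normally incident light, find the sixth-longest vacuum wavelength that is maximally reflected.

Ray reflecting at the top interface goes from n = 1.0 toward n = 1.31: a half-wave phase shift.
Ray reflecting at the bottom interface goes from n = 1.31 toward n = 1.0: no phase shift.
Exactly one π shift → a net half-wave offset.
So the condition for constructive reflection is 2 n t = (m + ½) λ.
λ = 2 n t / (m + ½). The sixth-longest wavelength is m = 5: λ = 2 × 1.31 × 1110 / 5.50 = 529 nm.

529 nm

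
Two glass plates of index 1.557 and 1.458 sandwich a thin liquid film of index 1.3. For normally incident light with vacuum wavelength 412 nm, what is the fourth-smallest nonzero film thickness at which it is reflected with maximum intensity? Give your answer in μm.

0.555 μm

At the upper boundary (n = 1.557 to n = 1.3) the reflected ray undergoes no phase shift.
Bottom surface (1.3 → 1.458): reflection off a higher-index medium gives a half-wave phase shift.
Exactly one π shift → a net half-wave offset.
For maximum reflection here: 2 n t = (m + ½) λ.
The fourth-smallest nonzero thickness corresponds to m = 3: t = (m + ½) λ / (2 n) = 3.50 × 412 / (2 × 1.3) = 555 nm.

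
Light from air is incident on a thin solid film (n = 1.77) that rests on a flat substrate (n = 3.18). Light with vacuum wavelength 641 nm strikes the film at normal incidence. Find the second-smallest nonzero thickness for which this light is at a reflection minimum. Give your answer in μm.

Top surface (1.0 → 1.77): reflection off a higher-index medium gives a half-wave phase shift.
Bottom surface (1.77 → 3.18): reflection off a higher-index medium gives a half-wave phase shift.
The two reflections carry the same phase change, so no net offset.
For minimum reflection here: 2 n t = (m + ½) λ.
The second-smallest nonzero thickness corresponds to m = 1: t = (m + ½) λ / (2 n) = 1.50 × 641 / (2 × 1.77) = 272 nm.

0.272 μm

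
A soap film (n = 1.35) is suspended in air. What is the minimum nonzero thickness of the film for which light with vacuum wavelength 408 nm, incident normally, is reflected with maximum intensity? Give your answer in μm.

At the upper boundary (n = 1.0 to n = 1.35) the reflected ray undergoes a half-wave phase shift.
At the lower boundary (n = 1.35 to n = 1.0) the reflected ray undergoes no phase shift.
Net: one phase inversion between the two reflected rays.
So the condition for constructive reflection is 2 n t = (m + ½) λ.
Minimum at m = 0: t = λ / (4 n) = 408 / (4 × 1.35) = 75.6 nm.

0.0756 μm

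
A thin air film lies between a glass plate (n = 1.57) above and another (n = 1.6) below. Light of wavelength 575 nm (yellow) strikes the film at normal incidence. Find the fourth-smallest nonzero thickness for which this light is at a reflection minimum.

1150 nm

Ray reflecting at the top interface goes from n = 1.57 toward n = 1.0: no phase shift.
Bottom surface (1.0 → 1.6): reflection off a higher-index medium gives a half-wave phase shift.
Exactly one π shift → a net half-wave offset.
For weak reflection here: 2 n t = m λ.
The fourth-smallest nonzero thickness corresponds to m = 4: t = m λ / (2 n) = 4.00 × 575 / (2 × 1.0) = 1150 nm.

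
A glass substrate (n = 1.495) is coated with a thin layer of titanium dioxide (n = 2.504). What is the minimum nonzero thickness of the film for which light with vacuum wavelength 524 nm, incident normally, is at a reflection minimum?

Ray reflecting at the top interface goes from n = 1.0 toward n = 2.504: a half-wave phase shift.
At the lower boundary (n = 2.504 to n = 1.495) the reflected ray undergoes no phase shift.
Exactly one π shift → a net half-wave offset.
With one net inversion, destructive interference in reflection requires 2 n t = m λ.
Minimum nonzero at m = 1: t = λ / (2 n) = 524 / (2 × 2.504) = 105 nm.

105 nm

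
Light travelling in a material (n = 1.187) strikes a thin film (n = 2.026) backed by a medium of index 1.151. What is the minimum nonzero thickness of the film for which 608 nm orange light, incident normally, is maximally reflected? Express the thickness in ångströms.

Top surface (1.187 → 2.026): reflection off a higher-index medium gives a half-wave phase shift.
Bottom surface (2.026 → 1.151): reflection off a lower-index medium gives no phase shift.
The two reflections differ by half a wavelength.
So the condition for constructive reflection is 2 n t = (m + ½) λ.
Minimum at m = 0: t = λ / (4 n) = 608 / (4 × 2.026) = 75.0 nm.

750 Å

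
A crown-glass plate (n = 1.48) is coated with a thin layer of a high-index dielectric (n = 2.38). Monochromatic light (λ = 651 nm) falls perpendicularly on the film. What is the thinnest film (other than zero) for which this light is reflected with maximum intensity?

68.4 nm

Ray reflecting at the top interface goes from n = 1.0 toward n = 2.38: a half-wave phase shift.
Ray reflecting at the bottom interface goes from n = 2.38 toward n = 1.48: no phase shift.
Exactly one π shift → a net half-wave offset.
So the condition for constructive reflection is 2 n t = (m + ½) λ.
Minimum at m = 0: t = λ / (4 n) = 651 / (4 × 2.38) = 68.4 nm.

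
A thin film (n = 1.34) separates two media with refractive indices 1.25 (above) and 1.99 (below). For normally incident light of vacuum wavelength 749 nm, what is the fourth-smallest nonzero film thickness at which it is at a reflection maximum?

1118 nm

Ray reflecting at the top interface goes from n = 1.25 toward n = 1.34: a half-wave phase shift.
Bottom surface (1.34 → 1.99): reflection off a higher-index medium gives a half-wave phase shift.
Zero or two π shifts → no net half-wave offset.
So the condition for constructive reflection is 2 n t = m λ.
The fourth-smallest nonzero thickness corresponds to m = 4: t = m λ / (2 n) = 4.00 × 749 / (2 × 1.34) = 1118 nm.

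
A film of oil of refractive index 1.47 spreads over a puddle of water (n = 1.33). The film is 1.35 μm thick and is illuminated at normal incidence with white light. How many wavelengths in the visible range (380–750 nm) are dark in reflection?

At the upper boundary (n = 1.0 to n = 1.47) the reflected ray undergoes a half-wave phase shift.
Bottom surface (1.47 → 1.33): reflection off a lower-index medium gives no phase shift.
The two reflections differ by half a wavelength.
So the condition for destructive reflection is 2 n t = m λ.
λ = 2 n t / m = 3969 / m nm.
m=5: 794 nm (IR); m=6: 662 nm (visible); m=7: 567 nm (visible); m=8: 496 nm (visible); m=9: 441 nm (visible); m=10: 397 nm (visible); m=11: 361 nm (UV).

5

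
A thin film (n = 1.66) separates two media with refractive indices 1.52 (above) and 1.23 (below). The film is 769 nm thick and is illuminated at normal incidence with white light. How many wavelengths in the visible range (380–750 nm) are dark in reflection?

3

At the upper boundary (n = 1.52 to n = 1.66) the reflected ray undergoes a half-wave phase shift.
Bottom surface (1.66 → 1.23): reflection off a lower-index medium gives no phase shift.
Exactly one π shift → a net half-wave offset.
With one net inversion, destructive interference in reflection requires 2 n t = m λ.
λ = 2 n t / m = 2553 / m nm.
m=3: 851 nm (IR); m=4: 638 nm (visible); m=5: 511 nm (visible); m=6: 426 nm (visible); m=7: 365 nm (UV).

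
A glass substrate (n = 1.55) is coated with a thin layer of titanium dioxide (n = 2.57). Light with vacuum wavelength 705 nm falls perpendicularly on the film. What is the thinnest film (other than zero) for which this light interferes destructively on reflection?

137 nm

Top surface (1.0 → 2.57): reflection off a higher-index medium gives a half-wave phase shift.
Bottom surface (2.57 → 1.55): reflection off a lower-index medium gives no phase shift.
The two reflections differ by half a wavelength.
With one net inversion, destructive interference in reflection requires 2 n t = m λ.
Minimum nonzero at m = 1: t = λ / (2 n) = 705 / (2 × 2.57) = 137 nm.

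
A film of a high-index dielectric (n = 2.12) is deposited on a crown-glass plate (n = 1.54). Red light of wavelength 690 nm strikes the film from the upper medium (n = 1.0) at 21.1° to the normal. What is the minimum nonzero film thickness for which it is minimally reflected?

At the upper boundary (n = 1.0 to n = 2.12) the reflected ray undergoes a half-wave phase shift.
Ray reflecting at the bottom interface goes from n = 2.12 toward n = 1.54: no phase shift.
Exactly one π shift → a net half-wave offset.
With one net inversion, destructive interference in reflection requires 2 n t cos θ_r = m λ.
Snell's law: 1.0 sin 21.1° = 2.12 sin θ_r → sin θ_r = 0.170, cos θ_r = 0.985.
Minimum nonzero at m = 1: t = λ / (2 n cos θ_r) = 690 / (2 × 2.12 × 0.985) = 165 nm.

165 nm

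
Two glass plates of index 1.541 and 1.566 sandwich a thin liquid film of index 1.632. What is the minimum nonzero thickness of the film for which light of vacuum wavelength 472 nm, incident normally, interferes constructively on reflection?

72.3 nm

At the upper boundary (n = 1.541 to n = 1.632) the reflected ray undergoes a half-wave phase shift.
Ray reflecting at the bottom interface goes from n = 1.632 toward n = 1.566: no phase shift.
The two reflections differ by half a wavelength.
So the condition for constructive reflection is 2 n t = (m + ½) λ.
Minimum at m = 0: t = λ / (4 n) = 472 / (4 × 1.632) = 72.3 nm.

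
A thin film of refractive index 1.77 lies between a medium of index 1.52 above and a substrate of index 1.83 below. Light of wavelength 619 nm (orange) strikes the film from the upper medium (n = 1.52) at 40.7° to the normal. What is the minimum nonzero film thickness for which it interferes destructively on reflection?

106 nm

Ray reflecting at the top interface goes from n = 1.52 toward n = 1.77: a half-wave phase shift.
Ray reflecting at the bottom interface goes from n = 1.77 toward n = 1.83: a half-wave phase shift.
Zero or two π shifts → no net half-wave offset.
So the condition for destructive reflection is 2 n t cos θ_r = (m + ½) λ.
Snell's law: 1.52 sin 40.7° = 1.77 sin θ_r → sin θ_r = 0.560, cos θ_r = 0.828.
Minimum at m = 0: t = λ / (4 n cos θ_r) = 619 / (4 × 1.77 × 0.828) = 106 nm.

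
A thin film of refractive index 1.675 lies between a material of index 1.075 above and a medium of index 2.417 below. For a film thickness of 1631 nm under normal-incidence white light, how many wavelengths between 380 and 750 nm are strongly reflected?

Ray reflecting at the top interface goes from n = 1.075 toward n = 1.675: a half-wave phase shift.
Bottom surface (1.675 → 2.417): reflection off a higher-index medium gives a half-wave phase shift.
Zero or two π shifts → no net half-wave offset.
For strong reflection here: 2 n t = m λ.
λ = 2 n t / m = 5464 / m nm.
m=7: 781 nm (IR); m=8: 683 nm (visible); m=9: 607 nm (visible); m=10: 546 nm (visible); m=11: 497 nm (visible); m=12: 455 nm (visible); m=13: 420 nm (visible); m=14: 390 nm (visible); m=15: 364 nm (UV).

7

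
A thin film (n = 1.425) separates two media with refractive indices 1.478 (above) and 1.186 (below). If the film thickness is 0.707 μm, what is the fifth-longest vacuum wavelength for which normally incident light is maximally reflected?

403 nm

Top surface (1.478 → 1.425): reflection off a lower-index medium gives no phase shift.
At the lower boundary (n = 1.425 to n = 1.186) the reflected ray undergoes no phase shift.
The two reflections carry the same phase change, so no net offset.
With no net inversion, constructive interference in reflection requires 2 n t = m λ.
λ = 2 n t / m. The fifth-longest wavelength is m = 5: λ = 2 × 1.425 × 707 / 5.00 = 403 nm.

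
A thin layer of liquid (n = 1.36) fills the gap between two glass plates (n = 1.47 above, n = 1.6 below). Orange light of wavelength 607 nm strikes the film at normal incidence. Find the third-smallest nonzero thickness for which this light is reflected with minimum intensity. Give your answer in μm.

Ray reflecting at the top interface goes from n = 1.47 toward n = 1.36: no phase shift.
At the lower boundary (n = 1.36 to n = 1.6) the reflected ray undergoes a half-wave phase shift.
Exactly one π shift → a net half-wave offset.
With one net inversion, destructive interference in reflection requires 2 n t = m λ.
The third-smallest nonzero thickness corresponds to m = 3: t = m λ / (2 n) = 3.00 × 607 / (2 × 1.36) = 669 nm.

0.669 μm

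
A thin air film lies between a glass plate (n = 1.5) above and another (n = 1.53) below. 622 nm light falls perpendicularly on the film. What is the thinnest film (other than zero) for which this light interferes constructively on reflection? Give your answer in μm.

Top surface (1.5 → 1.0): reflection off a lower-index medium gives no phase shift.
Bottom surface (1.0 → 1.53): reflection off a higher-index medium gives a half-wave phase shift.
Exactly one π shift → a net half-wave offset.
So the condition for constructive reflection is 2 n t = (m + ½) λ.
Minimum at m = 0: t = λ / (4 n) = 622 / (4 × 1.0) = 156 nm.

0.156 μm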